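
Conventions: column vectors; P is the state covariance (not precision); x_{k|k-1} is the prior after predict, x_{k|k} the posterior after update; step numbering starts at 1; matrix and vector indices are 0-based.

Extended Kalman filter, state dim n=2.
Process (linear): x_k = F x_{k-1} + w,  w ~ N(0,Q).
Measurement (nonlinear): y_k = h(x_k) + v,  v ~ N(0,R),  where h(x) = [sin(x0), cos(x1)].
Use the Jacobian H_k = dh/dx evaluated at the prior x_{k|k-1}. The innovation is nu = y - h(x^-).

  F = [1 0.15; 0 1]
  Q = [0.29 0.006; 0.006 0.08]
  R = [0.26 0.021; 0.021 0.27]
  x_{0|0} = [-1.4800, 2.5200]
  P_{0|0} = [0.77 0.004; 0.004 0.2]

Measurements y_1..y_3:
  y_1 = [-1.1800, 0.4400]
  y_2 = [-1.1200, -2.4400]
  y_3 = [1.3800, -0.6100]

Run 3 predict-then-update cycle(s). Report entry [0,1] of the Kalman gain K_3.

K[0,1] = -0.0741

step 1: x^-=[-1.1020, 2.5200]  P^-=[1.0657 0.0400; 0.0400 0.2800]  H_jac=[0.4518 0.0000; 0.0000 -0.5823]  S=[0.4775 0.0105; 0.0105 0.3650]  K=[1.0103 -0.0928; 0.0477 -0.4481]  nu=[-0.2879, 1.2530]  x^+=[-1.5092, 1.9448]  P^+=[0.5771 0.0066; 0.0066 0.2061]
step 2: x^-=[-1.2174, 1.9448]  P^-=[0.8737 0.0435; 0.0435 0.2861]  H_jac=[0.3460 0.0000; 0.0000 -0.9309]  S=[0.3646 0.0070; 0.0070 0.5179]  K=[0.8309 -0.0894; 0.0512 -0.5149]  nu=[-0.1818, -2.0747]  x^+=[-1.1830, 3.0037]  P^+=[0.6189 0.0072; 0.0072 0.1482]
step 3: x^-=[-0.7324, 3.0037]  P^-=[0.9144 0.0354; 0.0354 0.2282]  H_jac=[0.7436 0.0000; 0.0000 -0.1375]  S=[0.7655 0.0174; 0.0174 0.2743]  K=[0.8898 -0.0741; 0.0371 -0.1167]  nu=[2.0487, 0.3805]  x^+=[1.0623, 3.0352]  P^+=[0.3090 0.0097; 0.0097 0.2235]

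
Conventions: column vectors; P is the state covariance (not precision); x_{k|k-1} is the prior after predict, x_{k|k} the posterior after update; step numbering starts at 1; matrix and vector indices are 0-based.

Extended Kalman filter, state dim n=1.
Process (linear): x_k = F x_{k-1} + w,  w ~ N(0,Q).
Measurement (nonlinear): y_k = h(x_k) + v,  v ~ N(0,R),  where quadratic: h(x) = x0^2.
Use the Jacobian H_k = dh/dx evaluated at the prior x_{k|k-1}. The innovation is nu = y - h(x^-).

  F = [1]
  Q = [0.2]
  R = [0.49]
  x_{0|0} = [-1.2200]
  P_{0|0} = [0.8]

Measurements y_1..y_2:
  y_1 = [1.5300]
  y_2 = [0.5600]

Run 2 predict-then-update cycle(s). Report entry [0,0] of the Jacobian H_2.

step 1: x^-=[-1.2200]  P^-=[1.0000]  H_jac=[-2.4400]  S=[6.4436]  K=[-0.3787]  nu=[0.0416]  x^+=[-1.2358]  P^+=[0.0760]
step 2: x^-=[-1.2358]  P^-=[0.2760]  H_jac=[-2.4715]  S=[2.1762]  K=[-0.3135]  nu=[-0.9671]  x^+=[-0.9326]  P^+=[0.0622]

H_jac[0,0] = -2.4715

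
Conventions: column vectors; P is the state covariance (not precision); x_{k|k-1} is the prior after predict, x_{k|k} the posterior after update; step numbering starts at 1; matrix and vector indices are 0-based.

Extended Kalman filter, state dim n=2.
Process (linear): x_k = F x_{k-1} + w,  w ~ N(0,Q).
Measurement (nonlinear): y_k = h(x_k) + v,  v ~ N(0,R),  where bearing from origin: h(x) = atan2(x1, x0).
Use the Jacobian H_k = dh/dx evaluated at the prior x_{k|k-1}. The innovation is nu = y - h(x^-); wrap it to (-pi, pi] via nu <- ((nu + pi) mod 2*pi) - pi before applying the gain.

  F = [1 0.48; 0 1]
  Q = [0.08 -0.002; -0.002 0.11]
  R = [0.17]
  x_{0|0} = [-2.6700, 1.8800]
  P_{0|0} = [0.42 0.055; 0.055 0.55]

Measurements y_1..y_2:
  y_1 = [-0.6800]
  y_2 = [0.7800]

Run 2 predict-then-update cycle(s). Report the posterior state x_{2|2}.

step 1: x^-=[-1.7676, 1.8800]  P^-=[0.6795 0.3170; 0.3170 0.6600]  H_jac=[-0.2823 -0.2655]  S=[0.3182]  K=[-0.8674; -0.8319]  nu=[-3.0054]  x^+=[0.8393, 4.3802]  P^+=[0.4401 0.0874; 0.0874 0.4398]
step 2: x^-=[2.9418, 4.3802]  P^-=[0.7053 0.2965; 0.2965 0.5498]  H_jac=[-0.1573 0.1057]  S=[0.1837]  K=[-0.4335; 0.0623]  nu=[-0.1994]  x^+=[3.0282, 4.3677]  P^+=[0.6708 0.3015; 0.3015 0.5491]

x_post = [3.0282, 4.3677]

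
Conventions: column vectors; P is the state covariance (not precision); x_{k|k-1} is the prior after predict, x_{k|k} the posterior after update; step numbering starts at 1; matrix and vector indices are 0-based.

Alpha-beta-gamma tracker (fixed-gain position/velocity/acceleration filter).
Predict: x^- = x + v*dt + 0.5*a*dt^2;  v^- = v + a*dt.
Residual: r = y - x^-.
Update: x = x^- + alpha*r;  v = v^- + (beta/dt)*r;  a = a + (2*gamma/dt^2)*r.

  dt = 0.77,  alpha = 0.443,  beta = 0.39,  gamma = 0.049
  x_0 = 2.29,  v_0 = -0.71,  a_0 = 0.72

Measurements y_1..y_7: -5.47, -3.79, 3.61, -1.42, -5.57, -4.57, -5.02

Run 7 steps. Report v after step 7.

step 1: x_pred=1.9567  r=-7.4267  x^+=-1.3333  v^+=-3.9172  a^+=-0.5076
step 2: x_pred=-4.5000  r=0.7100  x^+=-4.1855  v^+=-3.9484  a^+=-0.3902
step 3: x_pred=-7.3414  r=10.9514  x^+=-2.4899  v^+=1.2980  a^+=1.4199
step 4: x_pred=-1.0696  r=-0.3504  x^+=-1.2248  v^+=2.2138  a^+=1.3620
step 5: x_pred=0.8836  r=-6.4536  x^+=-1.9753  v^+=-0.0061  a^+=0.2953
step 6: x_pred=-1.8925  r=-2.6775  x^+=-3.0786  v^+=-1.1349  a^+=-0.1472
step 7: x_pred=-3.9961  r=-1.0239  x^+=-4.4497  v^+=-1.7668  a^+=-0.3165

v_post = -1.7668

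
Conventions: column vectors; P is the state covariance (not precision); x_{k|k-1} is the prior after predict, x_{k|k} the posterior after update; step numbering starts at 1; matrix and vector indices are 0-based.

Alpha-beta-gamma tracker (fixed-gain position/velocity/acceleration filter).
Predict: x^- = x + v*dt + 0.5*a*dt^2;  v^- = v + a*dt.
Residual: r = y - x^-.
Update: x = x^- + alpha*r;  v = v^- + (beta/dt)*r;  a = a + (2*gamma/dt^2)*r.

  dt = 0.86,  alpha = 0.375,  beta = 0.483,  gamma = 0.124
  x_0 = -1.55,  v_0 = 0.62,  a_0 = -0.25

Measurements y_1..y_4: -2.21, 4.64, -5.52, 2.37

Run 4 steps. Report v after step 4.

step 1: x_pred=-1.1092  r=-1.1008  x^+=-1.5220  v^+=-0.2132  a^+=-0.6191
step 2: x_pred=-1.9343  r=6.5743  x^+=0.5310  v^+=2.9467  a^+=1.5854
step 3: x_pred=3.6515  r=-9.1715  x^+=0.2122  v^+=-0.8408  a^+=-1.4900
step 4: x_pred=-1.0619  r=3.4319  x^+=0.2250  v^+=-0.1947  a^+=-0.3392

v_post = -0.1947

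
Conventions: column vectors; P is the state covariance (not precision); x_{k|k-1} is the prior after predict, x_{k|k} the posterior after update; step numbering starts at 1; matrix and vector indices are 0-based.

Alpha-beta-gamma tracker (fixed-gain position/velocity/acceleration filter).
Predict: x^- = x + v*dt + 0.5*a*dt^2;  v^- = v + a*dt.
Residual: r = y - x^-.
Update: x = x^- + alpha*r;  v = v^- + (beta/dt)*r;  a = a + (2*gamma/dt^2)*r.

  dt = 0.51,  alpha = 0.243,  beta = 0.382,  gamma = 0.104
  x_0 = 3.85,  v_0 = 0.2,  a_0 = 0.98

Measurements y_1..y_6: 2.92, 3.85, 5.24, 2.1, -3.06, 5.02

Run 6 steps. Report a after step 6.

a_post = -1.1831

step 1: x_pred=4.0794  r=-1.1594  x^+=3.7977  v^+=-0.1687  a^+=0.0528
step 2: x_pred=3.7186  r=0.1314  x^+=3.7505  v^+=-0.0433  a^+=0.1579
step 3: x_pred=3.7490  r=1.4910  x^+=4.1113  v^+=1.1541  a^+=1.3503
step 4: x_pred=4.8755  r=-2.7755  x^+=4.2010  v^+=-0.2362  a^+=-0.8692
step 5: x_pred=3.9675  r=-7.0275  x^+=2.2599  v^+=-5.9432  a^+=-6.4891
step 6: x_pred=-1.6151  r=6.6351  x^+=-0.0028  v^+=-4.2829  a^+=-1.1831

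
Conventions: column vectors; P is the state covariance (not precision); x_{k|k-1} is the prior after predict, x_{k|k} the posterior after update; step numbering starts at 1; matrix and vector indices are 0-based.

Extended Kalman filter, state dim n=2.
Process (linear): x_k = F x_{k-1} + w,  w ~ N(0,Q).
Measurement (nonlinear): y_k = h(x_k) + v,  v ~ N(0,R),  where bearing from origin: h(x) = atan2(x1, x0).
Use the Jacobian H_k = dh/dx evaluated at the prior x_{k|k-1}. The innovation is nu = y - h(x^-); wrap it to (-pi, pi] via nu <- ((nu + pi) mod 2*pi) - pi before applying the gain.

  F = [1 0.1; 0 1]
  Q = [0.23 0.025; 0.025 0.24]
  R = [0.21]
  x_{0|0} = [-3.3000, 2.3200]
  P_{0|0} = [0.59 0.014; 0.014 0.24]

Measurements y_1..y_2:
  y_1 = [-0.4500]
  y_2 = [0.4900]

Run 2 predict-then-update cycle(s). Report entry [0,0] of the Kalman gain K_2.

K[0,0] = -0.9133

step 1: x^-=[-3.0680, 2.3200]  P^-=[0.8252 0.0630; 0.0630 0.4800]  H_jac=[-0.1568 -0.2074]  S=[0.2550]  K=[-0.5586; -0.4290]  nu=[-2.9441]  x^+=[-1.4234, 3.5831]  P^+=[0.7456 0.0019; 0.0019 0.4331]
step 2: x^-=[-1.0650, 3.5831]  P^-=[0.9803 0.0702; 0.0702 0.6731]  H_jac=[-0.2564 -0.0762]  S=[0.2811]  K=[-0.9133; -0.2465]  nu=[-1.3697]  x^+=[0.1859, 3.9208]  P^+=[0.7459 0.0069; 0.0069 0.6560]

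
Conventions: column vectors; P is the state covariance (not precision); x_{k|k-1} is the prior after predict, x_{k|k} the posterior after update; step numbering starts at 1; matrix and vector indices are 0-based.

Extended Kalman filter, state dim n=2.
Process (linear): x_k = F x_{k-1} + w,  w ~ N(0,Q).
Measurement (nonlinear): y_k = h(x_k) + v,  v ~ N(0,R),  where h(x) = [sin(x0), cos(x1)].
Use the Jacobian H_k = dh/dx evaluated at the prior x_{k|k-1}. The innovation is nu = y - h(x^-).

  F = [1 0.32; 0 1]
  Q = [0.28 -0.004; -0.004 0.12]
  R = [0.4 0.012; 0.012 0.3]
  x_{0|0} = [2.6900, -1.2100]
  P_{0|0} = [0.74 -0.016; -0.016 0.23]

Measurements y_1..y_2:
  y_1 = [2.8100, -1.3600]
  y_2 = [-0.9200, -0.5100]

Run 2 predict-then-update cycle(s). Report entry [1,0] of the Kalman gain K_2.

K[1,0] = 0.0253

step 1: x^-=[2.3028, -1.2100]  P^-=[1.0333 0.0536; 0.0536 0.3500]  H_jac=[-0.6684 0.0000; 0.0000 0.9356]  S=[0.8616 -0.0215; -0.0215 0.6064]  K=[-0.8002 0.0543; -0.0281 0.5390]  nu=[2.0662, -1.7130]  x^+=[0.5564, -2.1915]  P^+=[0.4779 0.0071; 0.0071 0.1725]
step 2: x^-=[-0.1449, -2.1915]  P^-=[0.7802 0.0583; 0.0583 0.2925]  H_jac=[0.9895 0.0000; 0.0000 0.8135]  S=[1.1639 0.0590; 0.0590 0.4936]  K=[0.6624 0.0170; 0.0253 0.4790]  nu=[-0.7756, 0.0716]  x^+=[-0.6574, -2.1768]  P^+=[0.2680 0.0160; 0.0160 0.1770]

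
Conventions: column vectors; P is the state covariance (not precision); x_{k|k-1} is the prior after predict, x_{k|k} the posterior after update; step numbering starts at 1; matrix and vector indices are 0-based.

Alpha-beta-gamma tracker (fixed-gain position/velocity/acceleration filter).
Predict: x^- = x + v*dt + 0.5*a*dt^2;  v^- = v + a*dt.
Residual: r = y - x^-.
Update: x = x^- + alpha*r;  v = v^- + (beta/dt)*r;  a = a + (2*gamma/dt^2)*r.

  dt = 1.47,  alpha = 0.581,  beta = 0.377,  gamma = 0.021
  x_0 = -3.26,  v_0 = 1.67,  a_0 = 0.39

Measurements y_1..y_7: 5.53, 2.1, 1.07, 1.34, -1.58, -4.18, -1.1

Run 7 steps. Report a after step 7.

step 1: x_pred=-0.3837  r=5.9137  x^+=3.0521  v^+=3.7599  a^+=0.5049
step 2: x_pred=9.1248  r=-7.0248  x^+=5.0434  v^+=2.7006  a^+=0.3684
step 3: x_pred=9.4113  r=-8.3413  x^+=4.5650  v^+=1.1029  a^+=0.2063
step 4: x_pred=6.4092  r=-5.0692  x^+=3.4640  v^+=0.1061  a^+=0.1078
step 5: x_pred=3.7364  r=-5.3164  x^+=0.6476  v^+=-1.0990  a^+=0.0044
step 6: x_pred=-0.9631  r=-3.2169  x^+=-2.8321  v^+=-1.9175  a^+=-0.0581
step 7: x_pred=-5.7136  r=4.6136  x^+=-3.0331  v^+=-0.8197  a^+=0.0316

a_post = 0.0316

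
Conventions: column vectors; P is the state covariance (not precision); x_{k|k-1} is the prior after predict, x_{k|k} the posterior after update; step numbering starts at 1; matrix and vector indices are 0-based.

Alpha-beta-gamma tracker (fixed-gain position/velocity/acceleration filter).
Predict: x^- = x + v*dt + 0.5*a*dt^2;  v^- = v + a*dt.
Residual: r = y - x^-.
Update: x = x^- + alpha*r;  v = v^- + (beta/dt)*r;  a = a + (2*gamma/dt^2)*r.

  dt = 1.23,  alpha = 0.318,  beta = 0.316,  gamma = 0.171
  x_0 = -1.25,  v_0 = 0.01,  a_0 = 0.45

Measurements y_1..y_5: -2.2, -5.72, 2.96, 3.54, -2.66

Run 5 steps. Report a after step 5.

step 1: x_pred=-0.8973  r=-1.3027  x^+=-1.3116  v^+=0.2288  a^+=0.1555
step 2: x_pred=-0.9125  r=-4.8075  x^+=-2.4413  v^+=-0.8150  a^+=-0.9313
step 3: x_pred=-4.1482  r=7.1082  x^+=-1.8878  v^+=-0.1343  a^+=0.6756
step 4: x_pred=-1.5419  r=5.0819  x^+=0.0742  v^+=2.0023  a^+=1.8244
step 5: x_pred=3.9170  r=-6.5770  x^+=1.8255  v^+=2.5566  a^+=0.3376

a_post = 0.3376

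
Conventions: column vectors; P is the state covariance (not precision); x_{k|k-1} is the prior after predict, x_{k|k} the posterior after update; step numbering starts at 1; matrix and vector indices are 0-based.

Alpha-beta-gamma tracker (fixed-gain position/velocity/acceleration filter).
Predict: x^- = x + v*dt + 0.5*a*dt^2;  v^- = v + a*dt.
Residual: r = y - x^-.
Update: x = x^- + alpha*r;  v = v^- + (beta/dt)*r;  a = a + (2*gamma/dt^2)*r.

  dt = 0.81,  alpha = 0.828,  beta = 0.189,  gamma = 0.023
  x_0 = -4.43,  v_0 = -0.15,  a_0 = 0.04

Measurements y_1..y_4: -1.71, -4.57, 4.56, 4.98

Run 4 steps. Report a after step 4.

a_post = 0.6361

step 1: x_pred=-4.5384  r=2.8284  x^+=-2.1965  v^+=0.5424  a^+=0.2383
step 2: x_pred=-1.6790  r=-2.8910  x^+=-4.0727  v^+=0.0608  a^+=0.0356
step 3: x_pred=-4.0118  r=8.5718  x^+=3.0856  v^+=2.0897  a^+=0.6366
step 4: x_pred=4.9872  r=-0.0072  x^+=4.9812  v^+=2.6037  a^+=0.6361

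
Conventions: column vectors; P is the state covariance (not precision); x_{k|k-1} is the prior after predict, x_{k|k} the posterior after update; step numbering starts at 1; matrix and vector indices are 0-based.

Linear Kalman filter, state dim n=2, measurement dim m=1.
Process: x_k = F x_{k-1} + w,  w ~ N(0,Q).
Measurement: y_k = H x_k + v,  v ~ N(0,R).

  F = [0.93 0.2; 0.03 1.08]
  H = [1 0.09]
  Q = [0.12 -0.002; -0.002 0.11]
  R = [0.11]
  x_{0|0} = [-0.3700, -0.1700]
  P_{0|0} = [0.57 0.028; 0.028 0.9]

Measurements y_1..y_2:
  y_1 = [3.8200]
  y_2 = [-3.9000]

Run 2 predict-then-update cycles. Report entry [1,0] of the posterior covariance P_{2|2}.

P_post[1,0] = -0.0118

step 1: x^-=[-0.3781, -0.1947]  P^-=[0.6594 0.2366; 0.2366 1.1621]  S=[0.8214]  K=[0.8287; 0.4154]  nu=[4.2156]  x^+=[3.1154, 1.5563]  P^+=[0.0953 -0.0461; -0.0461 1.0204]
step 2: x^-=[3.2086, 1.7743]  P^-=[0.2261 0.1744; 0.1744 1.2973]  S=[0.3780]  K=[0.6397; 0.7704]  nu=[-7.2683]  x^+=[-1.4406, -3.8249]  P^+=[0.0714 -0.0118; -0.0118 1.0729]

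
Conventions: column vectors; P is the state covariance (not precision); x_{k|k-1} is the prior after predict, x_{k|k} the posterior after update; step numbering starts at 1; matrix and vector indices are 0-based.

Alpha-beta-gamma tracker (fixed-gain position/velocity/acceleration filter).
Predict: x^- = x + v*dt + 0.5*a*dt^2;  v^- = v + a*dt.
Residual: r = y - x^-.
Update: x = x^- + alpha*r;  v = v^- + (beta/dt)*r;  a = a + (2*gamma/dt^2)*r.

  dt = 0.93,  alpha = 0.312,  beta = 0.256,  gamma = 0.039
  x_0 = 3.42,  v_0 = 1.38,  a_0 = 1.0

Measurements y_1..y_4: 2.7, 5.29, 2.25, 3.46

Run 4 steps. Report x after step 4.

x_post = 6.2028

step 1: x_pred=5.1359  r=-2.4359  x^+=4.3759  v^+=1.6395  a^+=0.7803
step 2: x_pred=6.2380  r=-0.9480  x^+=5.9423  v^+=2.1042  a^+=0.6948
step 3: x_pred=8.1997  r=-5.9497  x^+=6.3434  v^+=1.1127  a^+=0.1583
step 4: x_pred=7.4466  r=-3.9866  x^+=6.2028  v^+=0.1625  a^+=-0.2013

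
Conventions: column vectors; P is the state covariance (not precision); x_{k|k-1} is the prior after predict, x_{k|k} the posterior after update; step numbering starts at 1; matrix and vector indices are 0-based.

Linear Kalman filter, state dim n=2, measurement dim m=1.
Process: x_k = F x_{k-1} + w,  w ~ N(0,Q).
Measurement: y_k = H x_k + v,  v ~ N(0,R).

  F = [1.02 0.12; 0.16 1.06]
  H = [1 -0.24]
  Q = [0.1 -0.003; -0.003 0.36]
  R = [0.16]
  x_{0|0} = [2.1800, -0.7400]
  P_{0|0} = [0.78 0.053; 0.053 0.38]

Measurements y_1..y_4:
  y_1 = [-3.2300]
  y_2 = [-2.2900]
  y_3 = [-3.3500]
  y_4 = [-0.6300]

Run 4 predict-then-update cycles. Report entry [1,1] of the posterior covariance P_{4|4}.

P_post[1,1] = 2.6827

step 1: x^-=[2.1348, -0.4356]  P^-=[0.9300 0.2310; 0.2310 0.8249]  S=[1.0266]  K=[0.8519; 0.0321]  nu=[-5.4693]  x^+=[-2.5243, -0.6113]  P^+=[0.1850 0.2029; 0.2029 0.8239]
step 2: x^-=[-2.6481, -1.0518]  P^-=[0.3540 0.3552; 0.3552 1.3592]  S=[0.4218]  K=[0.6371; 0.0688]  nu=[0.1057]  x^+=[-2.5808, -1.0446]  P^+=[0.1828 0.3367; 0.3367 1.3572]
step 3: x^-=[-2.7578, -1.5202]  P^-=[0.3921 0.5700; 0.5700 2.0039]  S=[0.3939]  K=[0.6481; 0.2261]  nu=[-0.9571]  x^+=[-3.3781, -1.7366]  P^+=[0.2266 0.5123; 0.5123 1.9837]
step 4: x^-=[-3.6540, -2.3813]  P^-=[0.4898 0.8500; 0.8500 2.7685]  S=[0.4012]  K=[0.7122; 0.4626]  nu=[2.4525]  x^+=[-1.9072, -1.2468]  P^+=[0.2862 0.7178; 0.7178 2.6827]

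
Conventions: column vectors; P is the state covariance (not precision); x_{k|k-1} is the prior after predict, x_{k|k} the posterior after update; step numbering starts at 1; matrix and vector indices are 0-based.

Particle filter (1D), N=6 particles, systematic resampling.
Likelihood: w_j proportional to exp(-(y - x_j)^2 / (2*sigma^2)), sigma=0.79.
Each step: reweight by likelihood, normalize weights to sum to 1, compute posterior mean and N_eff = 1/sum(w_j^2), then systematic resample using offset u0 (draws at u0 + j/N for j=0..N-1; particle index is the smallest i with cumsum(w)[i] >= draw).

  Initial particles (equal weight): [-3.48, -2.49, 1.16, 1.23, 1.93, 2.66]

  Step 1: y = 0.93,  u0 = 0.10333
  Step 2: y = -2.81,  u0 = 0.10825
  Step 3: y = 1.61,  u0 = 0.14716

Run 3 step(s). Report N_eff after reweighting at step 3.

N_eff = 5.9968

step 1: w=[0.0000, 0.0000, 0.3946, 0.3831, 0.1848, 0.0374]  mean=1.3851  Neff=2.9581  idx=[2, 2, 3, 3, 3, 4]
step 2: w=[0.2552, 0.2552, 0.1628, 0.1628, 0.1628, 0.0012]  mean=1.1951  Neff=4.7674  idx=[0, 1, 1, 2, 3, 4]
step 3: w=[0.1628, 0.1628, 0.1628, 0.1705, 0.1705, 0.1705]  mean=1.1958  Neff=5.9968  idx=[0, 1, 2, 3, 4, 5]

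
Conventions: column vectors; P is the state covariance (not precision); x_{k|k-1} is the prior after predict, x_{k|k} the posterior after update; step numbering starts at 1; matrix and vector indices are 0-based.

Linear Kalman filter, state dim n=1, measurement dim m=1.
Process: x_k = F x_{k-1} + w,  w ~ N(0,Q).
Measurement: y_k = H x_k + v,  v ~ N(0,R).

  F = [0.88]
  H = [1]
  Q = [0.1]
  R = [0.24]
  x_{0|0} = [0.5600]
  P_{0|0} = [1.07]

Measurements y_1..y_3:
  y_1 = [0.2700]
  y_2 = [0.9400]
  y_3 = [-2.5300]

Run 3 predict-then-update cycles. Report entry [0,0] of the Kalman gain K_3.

step 1: x^-=[0.4928]  P^-=[0.9286]  S=[1.1686]  K=[0.7946]  nu=[-0.2228]  x^+=[0.3158]  P^+=[0.1907]
step 2: x^-=[0.2779]  P^-=[0.2477]  S=[0.4877]  K=[0.5079]  nu=[0.6621]  x^+=[0.6142]  P^+=[0.1219]
step 3: x^-=[0.5405]  P^-=[0.1944]  S=[0.4344]  K=[0.4475]  nu=[-3.0705]  x^+=[-0.8336]  P^+=[0.1074]

K[0,0] = 0.4475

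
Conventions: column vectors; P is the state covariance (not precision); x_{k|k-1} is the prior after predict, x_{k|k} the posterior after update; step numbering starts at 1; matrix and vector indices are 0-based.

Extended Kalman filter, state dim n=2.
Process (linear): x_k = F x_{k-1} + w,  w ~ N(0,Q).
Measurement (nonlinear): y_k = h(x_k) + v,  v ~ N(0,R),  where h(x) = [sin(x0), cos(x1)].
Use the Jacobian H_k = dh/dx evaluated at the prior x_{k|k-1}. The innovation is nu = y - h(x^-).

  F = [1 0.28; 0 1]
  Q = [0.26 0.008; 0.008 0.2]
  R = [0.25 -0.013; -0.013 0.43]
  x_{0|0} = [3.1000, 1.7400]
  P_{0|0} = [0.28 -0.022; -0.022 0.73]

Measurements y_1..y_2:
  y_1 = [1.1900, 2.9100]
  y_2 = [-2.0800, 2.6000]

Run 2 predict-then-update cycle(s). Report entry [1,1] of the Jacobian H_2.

H_jac[1,1] = 0.4711

step 1: x^-=[3.5872, 1.7400]  P^-=[0.5849 0.1904; 0.1904 0.9300]  H_jac=[-0.9023 0.0000; 0.0000 -0.9857]  S=[0.7263 0.1564; 0.1564 1.3336]  K=[-0.7145 -0.0570; -0.0909 -0.6767]  nu=[1.6210, 3.0784]  x^+=[2.2537, -0.4906]  P^+=[0.1971 0.0154; 0.0154 0.2940]
step 2: x^-=[2.1163, -0.4906]  P^-=[0.4888 0.1058; 0.1058 0.4940]  H_jac=[-0.5189 0.0000; 0.0000 0.4711]  S=[0.3816 -0.0389; -0.0389 0.5396]  K=[-0.6601 0.0448; -0.1006 0.4240]  nu=[-2.9349, 1.7179]  x^+=[4.1305, 0.5332]  P^+=[0.3192 0.0591; 0.0591 0.3898]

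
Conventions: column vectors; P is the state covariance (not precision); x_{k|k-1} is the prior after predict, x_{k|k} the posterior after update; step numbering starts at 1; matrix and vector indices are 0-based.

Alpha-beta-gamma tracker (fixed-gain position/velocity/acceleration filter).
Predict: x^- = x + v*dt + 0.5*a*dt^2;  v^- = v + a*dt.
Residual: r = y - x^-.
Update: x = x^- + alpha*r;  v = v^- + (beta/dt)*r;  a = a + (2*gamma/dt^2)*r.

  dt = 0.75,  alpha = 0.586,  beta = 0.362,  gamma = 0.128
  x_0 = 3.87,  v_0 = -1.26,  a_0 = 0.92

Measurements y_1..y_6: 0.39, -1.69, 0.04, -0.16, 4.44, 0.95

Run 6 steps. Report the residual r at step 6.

step 1: x_pred=3.1837  r=-2.7937  x^+=1.5466  v^+=-1.9184  a^+=-0.3515
step 2: x_pred=0.0089  r=-1.6989  x^+=-0.9866  v^+=-3.0021  a^+=-1.1247
step 3: x_pred=-3.5545  r=3.5945  x^+=-1.4481  v^+=-2.1106  a^+=0.5112
step 4: x_pred=-2.8873  r=2.7273  x^+=-1.2891  v^+=-0.4108  a^+=1.7525
step 5: x_pred=-1.1043  r=5.5443  x^+=2.1446  v^+=3.5796  a^+=4.2757
step 6: x_pred=6.0319  r=-5.0819  x^+=3.0539  v^+=4.3335  a^+=1.9629

resid = -5.0819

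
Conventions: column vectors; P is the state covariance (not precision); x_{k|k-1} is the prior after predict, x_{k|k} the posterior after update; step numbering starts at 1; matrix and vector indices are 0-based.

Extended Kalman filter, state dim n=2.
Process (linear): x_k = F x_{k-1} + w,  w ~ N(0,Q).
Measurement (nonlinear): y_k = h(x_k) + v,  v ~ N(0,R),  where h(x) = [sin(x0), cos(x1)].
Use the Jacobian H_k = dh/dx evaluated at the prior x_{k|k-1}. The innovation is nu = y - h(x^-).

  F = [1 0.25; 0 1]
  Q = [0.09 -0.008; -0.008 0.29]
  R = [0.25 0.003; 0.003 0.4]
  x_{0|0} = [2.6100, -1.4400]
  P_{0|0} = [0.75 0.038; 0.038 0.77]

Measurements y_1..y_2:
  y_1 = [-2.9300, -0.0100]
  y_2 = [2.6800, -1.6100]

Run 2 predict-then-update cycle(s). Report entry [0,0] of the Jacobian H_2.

H_jac[0,0] = 0.5871

step 1: x^-=[2.2500, -1.4400]  P^-=[0.9071 0.2225; 0.2225 1.0600]  H_jac=[-0.6282 0.0000; 0.0000 0.9915]  S=[0.6080 -0.1356; -0.1356 1.4420]  K=[-0.9225 0.0662; -0.0688 0.7224]  nu=[-3.7081, -0.1404]  x^+=[5.6615, -1.2863]  P^+=[0.3668 0.0239; 0.0239 0.2912]
step 2: x^-=[5.3399, -1.2863]  P^-=[0.4870 0.0887; 0.0887 0.5812]  H_jac=[0.5871 0.0000; 0.0000 0.9598]  S=[0.4179 0.0530; 0.0530 0.9354]  K=[0.6776 0.0527; 0.0494 0.5936]  nu=[3.4895, -1.8907]  x^+=[7.6047, -2.2362]  P^+=[0.2888 0.0241; 0.0241 0.2475]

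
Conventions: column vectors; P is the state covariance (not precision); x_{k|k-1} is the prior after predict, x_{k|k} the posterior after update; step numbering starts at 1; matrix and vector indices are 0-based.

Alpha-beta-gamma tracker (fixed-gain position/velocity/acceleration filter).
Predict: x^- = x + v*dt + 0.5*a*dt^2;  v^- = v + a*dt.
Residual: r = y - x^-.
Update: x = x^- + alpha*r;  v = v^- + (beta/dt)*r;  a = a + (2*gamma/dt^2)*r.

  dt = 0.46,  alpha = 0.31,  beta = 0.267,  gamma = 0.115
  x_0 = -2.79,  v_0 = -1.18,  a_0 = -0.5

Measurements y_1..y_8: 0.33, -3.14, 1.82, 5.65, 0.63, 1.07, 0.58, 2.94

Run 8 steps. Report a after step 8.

a_post = -14.8504

step 1: x_pred=-3.3857  r=3.7157  x^+=-2.2338  v^+=0.7467  a^+=3.5388
step 2: x_pred=-1.5159  r=-1.6241  x^+=-2.0194  v^+=1.4319  a^+=1.7735
step 3: x_pred=-1.1731  r=2.9931  x^+=-0.2452  v^+=3.9850  a^+=5.0269
step 4: x_pred=2.1197  r=3.5303  x^+=3.2141  v^+=8.3465  a^+=8.8641
step 5: x_pred=7.9913  r=-7.3613  x^+=5.7093  v^+=8.1512  a^+=0.8627
step 6: x_pred=9.5501  r=-8.4801  x^+=6.9213  v^+=3.6259  a^+=-8.3548
step 7: x_pred=7.7053  r=-7.1253  x^+=5.4964  v^+=-4.3531  a^+=-16.0997
step 8: x_pred=1.7907  r=1.1493  x^+=2.1470  v^+=-11.0918  a^+=-14.8504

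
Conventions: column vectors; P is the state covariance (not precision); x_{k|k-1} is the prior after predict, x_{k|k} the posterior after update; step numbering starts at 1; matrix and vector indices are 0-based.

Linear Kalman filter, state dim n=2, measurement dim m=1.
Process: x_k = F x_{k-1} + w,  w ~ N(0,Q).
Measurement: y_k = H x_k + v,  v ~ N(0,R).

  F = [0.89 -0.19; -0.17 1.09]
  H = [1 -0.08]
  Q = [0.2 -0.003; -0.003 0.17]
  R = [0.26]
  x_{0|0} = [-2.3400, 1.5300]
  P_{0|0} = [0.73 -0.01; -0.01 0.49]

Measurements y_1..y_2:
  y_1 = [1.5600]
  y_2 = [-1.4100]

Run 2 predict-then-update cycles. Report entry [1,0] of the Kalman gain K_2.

step 1: x^-=[-2.3733, 2.0655]  P^-=[0.7993 -0.2250; -0.2250 0.7770]  S=[1.1003]  K=[0.7428; -0.2609]  nu=[4.0985]  x^+=[0.6712, 0.9960]  P^+=[0.1922 -0.0117; -0.0117 0.7021]
step 2: x^-=[0.4081, 0.9715]  P^-=[0.3815 -0.1892; -0.1892 1.0140]  S=[0.6783]  K=[0.5848; -0.3985]  nu=[-1.7404]  x^+=[-0.6097, 1.6651]  P^+=[0.1496 -0.0311; -0.0311 0.9063]

K[1,0] = -0.3985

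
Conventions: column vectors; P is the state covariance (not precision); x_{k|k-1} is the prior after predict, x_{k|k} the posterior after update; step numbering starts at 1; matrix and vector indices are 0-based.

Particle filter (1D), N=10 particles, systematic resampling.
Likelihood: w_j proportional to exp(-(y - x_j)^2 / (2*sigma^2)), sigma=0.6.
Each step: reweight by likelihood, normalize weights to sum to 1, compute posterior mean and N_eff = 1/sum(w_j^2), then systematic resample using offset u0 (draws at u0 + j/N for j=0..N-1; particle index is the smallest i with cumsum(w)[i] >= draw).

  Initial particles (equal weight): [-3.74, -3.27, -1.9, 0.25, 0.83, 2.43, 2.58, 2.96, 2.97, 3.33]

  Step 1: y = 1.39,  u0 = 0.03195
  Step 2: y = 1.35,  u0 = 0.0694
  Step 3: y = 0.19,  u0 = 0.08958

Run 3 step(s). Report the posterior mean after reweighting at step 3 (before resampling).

post_mean = 0.7257

step 1: w=[0.0000, 0.0000, 0.0000, 0.1323, 0.5204, 0.1791, 0.1125, 0.0262, 0.0251, 0.0043]  mean=1.3571  Neff=2.9904  idx=[3, 3, 4, 4, 4, 4, 4, 5, 6, 6]
step 2: w=[0.0438, 0.0438, 0.1616, 0.1616, 0.1616, 0.1616, 0.1616, 0.0466, 0.0288, 0.0288]  mean=0.9544  Neff=7.2303  idx=[1, 2, 3, 3, 4, 4, 5, 6, 6, 8]
step 3: w=[0.1801, 0.1025, 0.1025, 0.1025, 0.1025, 0.1025, 0.1025, 0.1025, 0.1025, 0.0001]  mean=0.7257  Neff=8.5871  idx=[0, 1, 2, 3, 4, 4, 5, 6, 7, 8]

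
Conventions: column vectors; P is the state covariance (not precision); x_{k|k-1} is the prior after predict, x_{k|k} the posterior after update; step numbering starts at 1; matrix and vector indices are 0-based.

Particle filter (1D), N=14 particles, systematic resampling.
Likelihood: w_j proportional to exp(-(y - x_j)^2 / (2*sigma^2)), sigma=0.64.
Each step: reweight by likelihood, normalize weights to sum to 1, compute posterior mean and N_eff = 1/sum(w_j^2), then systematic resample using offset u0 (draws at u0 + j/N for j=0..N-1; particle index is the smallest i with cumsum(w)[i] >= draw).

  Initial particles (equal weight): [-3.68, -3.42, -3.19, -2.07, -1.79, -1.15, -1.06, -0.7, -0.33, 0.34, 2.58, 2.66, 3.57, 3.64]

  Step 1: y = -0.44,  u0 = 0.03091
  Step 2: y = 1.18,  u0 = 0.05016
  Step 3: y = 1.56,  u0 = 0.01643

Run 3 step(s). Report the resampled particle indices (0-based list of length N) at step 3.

resampled_idx = [3, 3, 4, 5, 6, 7, 7, 8, 9, 10, 10, 11, 12, 13]

step 1: w=[0.0000, 0.0000, 0.0000, 0.0106, 0.0293, 0.1463, 0.1693, 0.2492, 0.2667, 0.1288, 0.0000, 0.0000, 0.0000, 0.0000]  mean=-0.6406  Neff=4.9802  idx=[4, 5, 5, 6, 6, 7, 7, 7, 7, 8, 8, 8, 9, 9]
step 2: w=[0.0000, 0.0012, 0.0012, 0.0020, 0.0020, 0.0123, 0.0123, 0.0123, 0.0123, 0.0567, 0.0567, 0.0567, 0.3873, 0.3873]  mean=0.1659  Neff=3.2238  idx=[8, 10, 11, 12, 12, 12, 12, 12, 13, 13, 13, 13, 13, 13]
step 3: w=[0.0011, 0.0070, 0.0070, 0.0895, 0.0895, 0.0895, 0.0895, 0.0895, 0.0895, 0.0895, 0.0895, 0.0895, 0.0895, 0.0895]  mean=0.3294  Neff=11.3282  idx=[3, 3, 4, 5, 6, 7, 7, 8, 9, 10, 10, 11, 12, 13]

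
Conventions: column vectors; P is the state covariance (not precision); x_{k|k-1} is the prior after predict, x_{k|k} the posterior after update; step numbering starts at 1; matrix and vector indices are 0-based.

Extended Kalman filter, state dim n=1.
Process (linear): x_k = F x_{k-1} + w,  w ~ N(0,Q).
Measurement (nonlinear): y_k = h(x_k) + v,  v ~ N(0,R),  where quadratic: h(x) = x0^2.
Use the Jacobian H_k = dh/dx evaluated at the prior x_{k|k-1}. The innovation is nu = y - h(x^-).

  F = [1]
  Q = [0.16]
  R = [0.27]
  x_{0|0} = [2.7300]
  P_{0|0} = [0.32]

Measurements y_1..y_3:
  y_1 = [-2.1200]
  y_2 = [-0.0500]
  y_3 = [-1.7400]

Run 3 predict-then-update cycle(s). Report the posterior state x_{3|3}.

x_post = [-0.3028]

step 1: x^-=[2.7300]  P^-=[0.4800]  H_jac=[5.4600]  S=[14.5796]  K=[0.1798]  nu=[-9.5729]  x^+=[1.0092]  P^+=[0.0089]
step 2: x^-=[1.0092]  P^-=[0.1689]  H_jac=[2.0184]  S=[0.9580]  K=[0.3558]  nu=[-1.0685]  x^+=[0.6290]  P^+=[0.0476]
step 3: x^-=[0.6290]  P^-=[0.2076]  H_jac=[1.2580]  S=[0.5986]  K=[0.4363]  nu=[-2.1357]  x^+=[-0.3028]  P^+=[0.0936]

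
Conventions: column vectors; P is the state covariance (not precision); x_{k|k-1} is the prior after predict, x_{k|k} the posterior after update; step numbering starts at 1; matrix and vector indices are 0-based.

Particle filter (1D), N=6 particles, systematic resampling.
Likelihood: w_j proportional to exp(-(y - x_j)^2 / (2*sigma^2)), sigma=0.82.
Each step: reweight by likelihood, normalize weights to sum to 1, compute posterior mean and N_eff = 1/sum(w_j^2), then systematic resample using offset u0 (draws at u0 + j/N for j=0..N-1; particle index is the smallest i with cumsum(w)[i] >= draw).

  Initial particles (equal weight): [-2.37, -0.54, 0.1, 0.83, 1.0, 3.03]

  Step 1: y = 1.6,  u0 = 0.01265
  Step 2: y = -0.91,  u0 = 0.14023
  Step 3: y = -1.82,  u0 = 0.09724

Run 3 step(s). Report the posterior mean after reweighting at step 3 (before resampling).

step 1: w=[0.0000, 0.0180, 0.1015, 0.3482, 0.4140, 0.1183]  mean=1.0618  Neff=3.1518  idx=[1, 3, 3, 4, 4, 4]
step 2: w=[0.6880, 0.0802, 0.0802, 0.0505, 0.0505, 0.0505]  mean=-0.0868  Neff=2.0248  idx=[0, 0, 0, 0, 2, 5]
step 3: w=[0.2483, 0.2483, 0.2483, 0.2483, 0.0045, 0.0023]  mean=-0.5303  Neff=4.0545  idx=[0, 1, 1, 2, 3, 3]

post_mean = -0.5303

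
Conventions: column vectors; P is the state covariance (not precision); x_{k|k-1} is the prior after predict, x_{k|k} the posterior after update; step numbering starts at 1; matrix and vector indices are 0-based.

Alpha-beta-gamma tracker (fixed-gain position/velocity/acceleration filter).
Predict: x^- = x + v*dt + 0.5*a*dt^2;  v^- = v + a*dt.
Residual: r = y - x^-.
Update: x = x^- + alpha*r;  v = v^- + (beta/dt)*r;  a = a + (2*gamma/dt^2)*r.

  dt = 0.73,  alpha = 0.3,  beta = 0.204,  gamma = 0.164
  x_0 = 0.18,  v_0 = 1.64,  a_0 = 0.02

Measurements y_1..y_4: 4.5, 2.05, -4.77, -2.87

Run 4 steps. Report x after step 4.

x_post = 0.1947

step 1: x_pred=1.3825  r=3.1175  x^+=2.3178  v^+=2.5258  a^+=1.9388
step 2: x_pred=4.6782  r=-2.6282  x^+=3.8897  v^+=3.2067  a^+=0.3212
step 3: x_pred=6.3162  r=-11.0862  x^+=2.9903  v^+=0.3431  a^+=-6.5024
step 4: x_pred=1.5082  r=-4.3782  x^+=0.1947  v^+=-5.6272  a^+=-9.1972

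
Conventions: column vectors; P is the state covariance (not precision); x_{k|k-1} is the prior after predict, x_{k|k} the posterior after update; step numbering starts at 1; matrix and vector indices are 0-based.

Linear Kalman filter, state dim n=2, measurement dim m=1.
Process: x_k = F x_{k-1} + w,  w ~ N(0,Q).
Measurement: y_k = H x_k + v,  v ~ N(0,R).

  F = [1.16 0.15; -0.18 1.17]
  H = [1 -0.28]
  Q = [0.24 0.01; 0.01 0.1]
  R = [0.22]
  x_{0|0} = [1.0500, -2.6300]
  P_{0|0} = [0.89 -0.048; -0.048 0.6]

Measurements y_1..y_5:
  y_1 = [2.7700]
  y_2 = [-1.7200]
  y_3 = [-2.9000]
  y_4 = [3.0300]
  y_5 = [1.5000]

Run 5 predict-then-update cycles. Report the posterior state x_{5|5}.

x_post = [0.4554, -3.0040]

step 1: x^-=[0.8235, -3.2661]  P^-=[1.4344 -0.1344; -0.1344 0.9704]  S=[1.8057]  K=[0.8152; -0.2249]  nu=[1.0320]  x^+=[1.6648, -3.4982]  P^+=[0.2344 0.1967; 0.1967 0.8791]
step 2: x^-=[1.4064, -4.3925]  P^-=[0.6436 0.3769; 0.3769 1.2281]  S=[0.7488]  K=[0.7186; 0.0441]  nu=[-4.3563]  x^+=[-1.7239, -4.5849]  P^+=[0.2570 0.3532; 0.3532 1.2267]
step 3: x^-=[-2.6875, -5.0540]  P^-=[0.7363 0.6414; 0.6414 1.6387]  S=[0.7256]  K=[0.7672; 0.2516]  nu=[-1.6276]  x^+=[-3.9363, -5.4635]  P^+=[0.3092 0.5013; 0.5013 1.5928]
step 4: x^-=[-5.3856, -5.6838]  P^-=[0.8663 0.8919; 0.8919 2.0792]  S=[0.7499]  K=[0.8223; 0.4130]  nu=[6.8241]  x^+=[0.2256, -2.8657]  P^+=[0.3593 0.6372; 0.6372 1.9513]
step 5: x^-=[-0.1682, -3.3934]  P^-=[0.9892 1.1251; 1.1251 2.5144]  S=[0.7763]  K=[0.8685; 0.5424]  nu=[0.7180]  x^+=[0.4554, -3.0040]  P^+=[0.4037 0.7594; 0.7594 2.2861]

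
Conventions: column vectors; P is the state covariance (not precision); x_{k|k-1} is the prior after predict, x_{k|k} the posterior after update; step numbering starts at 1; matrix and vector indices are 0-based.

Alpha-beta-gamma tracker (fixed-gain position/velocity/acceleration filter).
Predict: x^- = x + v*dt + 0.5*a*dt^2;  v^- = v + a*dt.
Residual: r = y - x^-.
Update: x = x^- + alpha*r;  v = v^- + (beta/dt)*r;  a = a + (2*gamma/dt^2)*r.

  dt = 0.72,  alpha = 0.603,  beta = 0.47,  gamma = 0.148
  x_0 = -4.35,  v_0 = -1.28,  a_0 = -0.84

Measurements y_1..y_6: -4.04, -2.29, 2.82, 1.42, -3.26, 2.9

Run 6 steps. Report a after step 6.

step 1: x_pred=-5.4893  r=1.4493  x^+=-4.6154  v^+=-0.9387  a^+=-0.0125
step 2: x_pred=-5.2945  r=3.0045  x^+=-3.4828  v^+=1.0136  a^+=1.7031
step 3: x_pred=-2.3116  r=5.1316  x^+=0.7828  v^+=5.5896  a^+=4.6331
step 4: x_pred=6.0082  r=-4.5882  x^+=3.2415  v^+=5.9304  a^+=2.0133
step 5: x_pred=8.0332  r=-11.2932  x^+=1.2234  v^+=0.0080  a^+=-4.4349
step 6: x_pred=0.0796  r=2.8204  x^+=1.7803  v^+=-1.3441  a^+=-2.8246

a_post = -2.8246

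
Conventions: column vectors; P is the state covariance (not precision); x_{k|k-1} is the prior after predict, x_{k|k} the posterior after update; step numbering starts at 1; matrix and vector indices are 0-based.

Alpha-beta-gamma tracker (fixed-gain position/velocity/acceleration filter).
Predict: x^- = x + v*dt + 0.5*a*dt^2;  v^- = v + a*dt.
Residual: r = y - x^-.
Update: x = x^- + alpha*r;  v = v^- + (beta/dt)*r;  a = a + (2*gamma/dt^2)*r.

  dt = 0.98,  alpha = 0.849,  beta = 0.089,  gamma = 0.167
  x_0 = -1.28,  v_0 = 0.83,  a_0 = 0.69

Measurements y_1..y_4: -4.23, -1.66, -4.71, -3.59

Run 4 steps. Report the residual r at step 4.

step 1: x_pred=-0.1353  r=-4.0947  x^+=-3.6117  v^+=1.1343  a^+=-0.7340
step 2: x_pred=-2.8525  r=1.1925  x^+=-1.8401  v^+=0.5233  a^+=-0.3193
step 3: x_pred=-1.4806  r=-3.2294  x^+=-4.2224  v^+=-0.0829  a^+=-1.4424
step 4: x_pred=-4.9963  r=1.4063  x^+=-3.8023  v^+=-1.3688  a^+=-0.9533

resid = 1.4063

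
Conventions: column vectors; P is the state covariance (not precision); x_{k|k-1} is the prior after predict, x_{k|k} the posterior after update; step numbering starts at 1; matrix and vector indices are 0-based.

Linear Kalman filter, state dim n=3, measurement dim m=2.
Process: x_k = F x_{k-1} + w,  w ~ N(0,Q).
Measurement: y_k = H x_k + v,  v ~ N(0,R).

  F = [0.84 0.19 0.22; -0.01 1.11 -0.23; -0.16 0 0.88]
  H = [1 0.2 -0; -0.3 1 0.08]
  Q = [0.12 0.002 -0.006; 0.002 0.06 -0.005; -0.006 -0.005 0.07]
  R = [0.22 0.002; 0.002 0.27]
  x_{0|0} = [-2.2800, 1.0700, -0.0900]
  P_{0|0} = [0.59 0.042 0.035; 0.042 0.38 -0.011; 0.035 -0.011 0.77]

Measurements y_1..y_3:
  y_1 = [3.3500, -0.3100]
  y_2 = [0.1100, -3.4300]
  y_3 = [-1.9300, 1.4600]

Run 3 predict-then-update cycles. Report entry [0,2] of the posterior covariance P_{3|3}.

step 1: x^-=[-1.7317, 1.2312, 0.2856]  P^-=[0.6127 0.0683 0.0853; 0.0683 0.5738 -0.1771; 0.0853 -0.1771 0.6715]  S=[0.8830 0.0011; 0.0011 0.8299]  K=[0.7095 -0.1320; 0.2065 0.6494; 0.0567 -0.1796]  nu=[4.8355, -2.0836]  x^+=[1.9743, 0.8764, 0.9341]  P^+=[0.1539 0.0095 0.0302; 0.0095 0.1859 -0.0907; 0.0302 -0.0907 0.6419]
step 2: x^-=[2.0304, 0.7383, 0.5061]  P^-=[0.2730 -0.0078 0.1034; -0.0078 0.3692 -0.2241; 0.1034 -0.2241 0.5625]  S=[0.5047 -0.0087; -0.0087 0.6312]  K=[0.5358 -0.1216; 0.1406 0.5621; 0.1104 -0.3313]  nu=[-2.0680, -3.5996]  x^+=[1.3600, -1.5759, 1.4704]  P^+=[0.1177 -0.0002 0.0465; -0.0002 0.1611 -0.1142; 0.0465 -0.1142 0.4864]
step 3: x^-=[1.1665, -2.1011, 1.0764]  P^-=[0.2400 -0.0218 0.0860; -0.0218 0.3428 -0.2135; 0.0860 -0.2135 0.4366]  S=[0.4650 -0.0184; -0.0184 0.6120]  K=[0.5017 -0.1269; 0.1223 0.5466; 0.0800 -0.3315]  nu=[-2.6762, 3.8249]  x^+=[-0.6614, -0.3376, -0.4057]  P^+=[0.1107 -0.0031 0.0383; -0.0031 0.1555 -0.1071; 0.0383 -0.1071 0.3654]

P_post[0,2] = 0.0383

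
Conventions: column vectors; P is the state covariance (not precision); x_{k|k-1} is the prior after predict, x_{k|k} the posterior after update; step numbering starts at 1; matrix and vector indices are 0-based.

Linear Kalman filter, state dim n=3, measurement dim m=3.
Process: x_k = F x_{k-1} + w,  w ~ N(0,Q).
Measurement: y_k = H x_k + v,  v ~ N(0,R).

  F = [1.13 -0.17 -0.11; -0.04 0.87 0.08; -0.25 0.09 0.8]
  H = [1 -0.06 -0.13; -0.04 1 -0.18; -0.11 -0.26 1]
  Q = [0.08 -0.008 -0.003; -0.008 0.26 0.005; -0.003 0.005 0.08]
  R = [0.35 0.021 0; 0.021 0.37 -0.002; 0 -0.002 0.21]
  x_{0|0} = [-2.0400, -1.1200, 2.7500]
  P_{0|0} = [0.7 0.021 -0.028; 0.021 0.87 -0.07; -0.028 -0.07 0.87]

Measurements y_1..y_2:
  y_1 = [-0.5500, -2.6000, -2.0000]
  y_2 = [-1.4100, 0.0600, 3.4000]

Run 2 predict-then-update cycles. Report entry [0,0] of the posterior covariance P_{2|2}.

P_post[0,0] = 0.1755

step 1: x^-=[-2.4173, -0.6728, 2.6092]  P^-=[1.0058 -0.1502 -0.3035; -0.1502 0.9142 0.0834; -0.3035 0.0834 0.6878]  S=[1.4689 -0.1654 -0.4577; -0.1654 1.2857 -0.2507; -0.4577 -0.2507 0.9865]  K=[0.6940 -0.0291 -0.0656; -0.0664 0.6968 0.0066; -0.0326 0.1148 0.7230]  nu=[2.1661, -1.5542, -5.0500]  x^+=[-0.5376, -1.9328, -1.2912]  P^+=[0.2456 0.0169 0.0177; 0.0169 0.2700 0.0721; 0.0177 0.0721 0.1723]
step 2: x^-=[-0.1369, -1.7633, -1.0725]  P^-=[0.3953 -0.0500 -0.0833; -0.0500 0.4746 0.0856; -0.0833 0.0856 0.2103]  S=[0.7795 -0.0641 -0.1374; -0.0641 0.8240 -0.0652; -0.1374 -0.0652 0.4281]  K=[0.5030 -0.0311 -0.1089; -0.0720 0.5530 -0.0142; -0.0605 0.0934 0.4555]  nu=[-1.5184, 1.6248, 3.9990]  x^+=[-1.3868, -0.8126, 0.9925]  P^+=[0.1755 0.0059 -0.0020; 0.0059 0.2127 0.0519; -0.0020 0.0519 0.1087]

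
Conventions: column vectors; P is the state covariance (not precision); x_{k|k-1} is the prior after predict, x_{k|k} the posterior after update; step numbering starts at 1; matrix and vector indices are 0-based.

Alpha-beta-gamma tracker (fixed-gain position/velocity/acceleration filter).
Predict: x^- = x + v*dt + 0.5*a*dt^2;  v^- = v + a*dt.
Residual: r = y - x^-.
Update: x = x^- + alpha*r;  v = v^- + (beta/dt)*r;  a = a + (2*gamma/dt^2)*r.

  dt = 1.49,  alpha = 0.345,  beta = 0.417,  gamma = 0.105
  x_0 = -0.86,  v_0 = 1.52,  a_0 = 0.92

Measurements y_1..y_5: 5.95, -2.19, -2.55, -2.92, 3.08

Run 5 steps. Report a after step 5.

a_post = -0.5793

step 1: x_pred=2.4260  r=3.5240  x^+=3.6418  v^+=3.8770  a^+=1.2533
step 2: x_pred=10.8099  r=-12.9999  x^+=6.3249  v^+=2.1063  a^+=0.0237
step 3: x_pred=9.4895  r=-12.0395  x^+=5.3359  v^+=-1.2279  a^+=-1.1152
step 4: x_pred=2.2685  r=-5.1885  x^+=0.4784  v^+=-4.3415  a^+=-1.6059
step 5: x_pred=-7.7731  r=10.8531  x^+=-4.0288  v^+=-3.6970  a^+=-0.5793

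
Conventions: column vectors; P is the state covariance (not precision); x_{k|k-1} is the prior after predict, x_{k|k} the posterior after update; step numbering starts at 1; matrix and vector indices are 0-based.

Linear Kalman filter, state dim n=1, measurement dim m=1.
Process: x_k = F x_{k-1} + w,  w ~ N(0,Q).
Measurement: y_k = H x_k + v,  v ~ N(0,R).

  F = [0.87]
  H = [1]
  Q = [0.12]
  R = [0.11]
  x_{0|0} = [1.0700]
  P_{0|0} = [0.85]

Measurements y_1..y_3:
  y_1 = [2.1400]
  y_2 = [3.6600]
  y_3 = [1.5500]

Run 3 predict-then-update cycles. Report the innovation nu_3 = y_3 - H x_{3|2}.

innov = [-1.0240]

step 1: x^-=[0.9309]  P^-=[0.7634]  S=[0.8734]  K=[0.8741]  nu=[1.2091]  x^+=[1.9877]  P^+=[0.0961]
step 2: x^-=[1.7293]  P^-=[0.1928]  S=[0.3028]  K=[0.6367]  nu=[1.9307]  x^+=[2.9586]  P^+=[0.0700]
step 3: x^-=[2.5740]  P^-=[0.1730]  S=[0.2830]  K=[0.6113]  nu=[-1.0240]  x^+=[1.9480]  P^+=[0.0672]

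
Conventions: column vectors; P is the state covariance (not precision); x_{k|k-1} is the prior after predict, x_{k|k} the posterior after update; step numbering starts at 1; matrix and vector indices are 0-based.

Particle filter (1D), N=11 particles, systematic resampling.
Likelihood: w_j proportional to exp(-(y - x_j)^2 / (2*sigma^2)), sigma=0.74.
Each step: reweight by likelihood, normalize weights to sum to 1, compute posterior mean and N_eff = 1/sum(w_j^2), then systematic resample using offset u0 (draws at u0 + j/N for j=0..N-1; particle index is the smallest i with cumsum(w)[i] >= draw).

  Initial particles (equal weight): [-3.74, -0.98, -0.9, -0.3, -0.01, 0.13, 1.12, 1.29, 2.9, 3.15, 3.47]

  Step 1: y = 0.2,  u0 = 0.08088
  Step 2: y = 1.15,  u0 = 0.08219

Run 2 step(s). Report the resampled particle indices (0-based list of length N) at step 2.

resampled_idx = [3, 4, 6, 7, 8, 8, 9, 9, 10, 10, 10]

step 1: w=[0.0000, 0.0673, 0.0795, 0.1911, 0.2306, 0.2390, 0.1109, 0.0811, 0.0003, 0.0001, 0.0000]  mean=0.0639  Neff=5.6637  idx=[2, 3, 3, 4, 4, 4, 5, 5, 6, 6, 7]
step 2: w=[0.0044, 0.0296, 0.0296, 0.0592, 0.0592, 0.0592, 0.0782, 0.0782, 0.2020, 0.2020, 0.1986]  mean=0.7054  Neff=6.8722  idx=[3, 4, 6, 7, 8, 8, 9, 9, 10, 10, 10]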